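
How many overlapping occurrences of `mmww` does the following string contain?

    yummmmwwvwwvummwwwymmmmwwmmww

Sliding a length-4 window over the 29 characters (26 positions):
  position 5–8: mmww
  position 14–17: mmww
  position 22–25: mmww
  position 26–29: mmww

4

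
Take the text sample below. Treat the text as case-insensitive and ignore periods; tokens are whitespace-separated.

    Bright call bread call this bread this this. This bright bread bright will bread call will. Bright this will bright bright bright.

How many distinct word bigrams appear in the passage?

17

22 tokens → 21 bigram windows in total.
Repeated bigrams (each contributes count−1 duplicates):
  bread call: 2
  bright bright: 2
  this this: 2
  will bright: 2
4 duplicate windows → 21 − 4 = 17 distinct.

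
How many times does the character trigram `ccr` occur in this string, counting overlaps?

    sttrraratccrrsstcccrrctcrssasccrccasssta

3

Sliding a length-3 window over the 40 characters (38 positions):
  position 10–12: ccr
  position 18–20: ccr
  position 30–32: ccr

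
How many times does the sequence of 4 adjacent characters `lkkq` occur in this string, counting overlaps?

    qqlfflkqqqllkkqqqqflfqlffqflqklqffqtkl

Sliding a length-4 window over the 38 characters (35 positions):
  position 12–15: lkkq

1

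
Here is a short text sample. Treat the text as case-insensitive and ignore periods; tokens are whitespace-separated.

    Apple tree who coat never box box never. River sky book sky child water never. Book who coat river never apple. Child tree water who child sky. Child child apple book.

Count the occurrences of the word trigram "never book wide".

0

Scanning the 29 overlapping trigram windows for "never book wide":
  (none found)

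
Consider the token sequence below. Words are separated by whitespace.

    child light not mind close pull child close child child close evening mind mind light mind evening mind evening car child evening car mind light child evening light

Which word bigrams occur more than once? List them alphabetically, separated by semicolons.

Bigram counts meeting the condition (more than once):
  child close: 2
  child evening: 2
  evening car: 2
  evening mind: 2
  mind evening: 2
  mind light: 2

child close; child evening; evening car; evening mind; mind evening; mind light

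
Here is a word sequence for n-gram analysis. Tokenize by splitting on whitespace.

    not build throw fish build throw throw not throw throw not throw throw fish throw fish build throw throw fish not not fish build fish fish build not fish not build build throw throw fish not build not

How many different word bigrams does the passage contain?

15

38 tokens → 37 bigram windows in total.
Repeated bigrams (each contributes count−1 duplicates):
  throw fish: 5
  throw throw: 5
  build throw: 4
  fish build: 4
  fish not: 3
  not build: 3
  build not: 2
  not fish: 2
  … (2 more repeated)
22 duplicate windows → 37 − 22 = 15 distinct.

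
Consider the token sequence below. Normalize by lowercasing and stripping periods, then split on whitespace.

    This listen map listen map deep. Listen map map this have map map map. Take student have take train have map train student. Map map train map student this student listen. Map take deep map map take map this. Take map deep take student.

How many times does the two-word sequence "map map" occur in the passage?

Scanning the 43 overlapping bigram windows for "map map":
  position 8–9: map map
  position 12–13: map map
  position 13–14: map map
  position 24–25: map map
  position 35–36: map map

5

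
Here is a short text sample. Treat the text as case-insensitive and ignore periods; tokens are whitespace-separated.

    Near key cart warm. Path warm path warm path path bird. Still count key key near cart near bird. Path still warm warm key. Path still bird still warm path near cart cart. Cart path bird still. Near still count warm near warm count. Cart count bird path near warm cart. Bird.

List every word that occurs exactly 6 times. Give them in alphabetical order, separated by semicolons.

bird; still

Unigram counts meeting the condition (exactly 6 times):
  bird: 6
  still: 6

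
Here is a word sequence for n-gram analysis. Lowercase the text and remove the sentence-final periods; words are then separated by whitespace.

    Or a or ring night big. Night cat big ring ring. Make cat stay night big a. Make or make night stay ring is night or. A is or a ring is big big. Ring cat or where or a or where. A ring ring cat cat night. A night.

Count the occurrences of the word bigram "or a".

Scanning the 49 overlapping bigram windows for "or a":
  position 1–2: or a
  position 26–27: or a
  position 29–30: or a
  position 39–40: or a

4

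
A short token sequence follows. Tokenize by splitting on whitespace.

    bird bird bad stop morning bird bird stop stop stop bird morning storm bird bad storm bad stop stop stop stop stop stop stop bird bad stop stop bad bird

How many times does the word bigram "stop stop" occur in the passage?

Scanning the 29 overlapping bigram windows for "stop stop":
  position 8–9: stop stop
  position 9–10: stop stop
  position 18–19: stop stop
  position 19–20: stop stop
  position 20–21: stop stop
  position 21–22: stop stop
  position 22–23: stop stop
  position 23–24: stop stop
  position 27–28: stop stop

9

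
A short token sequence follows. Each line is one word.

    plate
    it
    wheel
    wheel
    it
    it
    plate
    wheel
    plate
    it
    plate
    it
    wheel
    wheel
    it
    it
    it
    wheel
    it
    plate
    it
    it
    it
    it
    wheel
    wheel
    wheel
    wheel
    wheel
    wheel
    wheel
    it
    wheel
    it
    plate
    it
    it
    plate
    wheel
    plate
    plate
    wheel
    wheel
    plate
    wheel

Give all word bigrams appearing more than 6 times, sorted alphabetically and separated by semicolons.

Bigram counts meeting the condition (more than 6 times):
  it it: 7
  wheel wheel: 9

it it; wheel wheel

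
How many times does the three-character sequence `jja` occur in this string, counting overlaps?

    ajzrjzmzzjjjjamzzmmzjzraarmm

Sliding a length-3 window over the 28 characters (26 positions):
  position 12–14: jja

1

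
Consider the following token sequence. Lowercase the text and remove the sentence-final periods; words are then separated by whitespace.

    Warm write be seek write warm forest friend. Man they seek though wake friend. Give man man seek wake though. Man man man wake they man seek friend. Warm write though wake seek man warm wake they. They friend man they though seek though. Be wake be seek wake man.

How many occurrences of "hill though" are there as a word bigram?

0

Scanning the 49 overlapping bigram windows for "hill though":
  (none found)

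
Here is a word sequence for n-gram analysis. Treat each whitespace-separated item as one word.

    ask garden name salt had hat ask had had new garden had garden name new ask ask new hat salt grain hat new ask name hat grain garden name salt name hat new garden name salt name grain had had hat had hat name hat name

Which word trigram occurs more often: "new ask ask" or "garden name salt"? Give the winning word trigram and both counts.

"new ask ask": 1 occurrence
"garden name salt": 3 occurrences

"garden name salt" (3 vs 1)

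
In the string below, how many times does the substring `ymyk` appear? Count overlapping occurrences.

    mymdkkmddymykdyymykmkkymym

Sliding a length-4 window over the 26 characters (23 positions):
  position 10–13: ymyk
  position 16–19: ymyk

2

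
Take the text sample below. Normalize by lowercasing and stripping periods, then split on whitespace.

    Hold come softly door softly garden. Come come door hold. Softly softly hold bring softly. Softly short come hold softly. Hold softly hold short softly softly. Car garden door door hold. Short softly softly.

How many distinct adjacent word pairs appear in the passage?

23

34 tokens → 33 bigram windows in total.
Repeated bigrams (each contributes count−1 duplicates):
  softly softly: 4
  hold softly: 3
  softly hold: 3
  door hold: 2
  hold short: 2
  short softly: 2
10 duplicate windows → 33 − 10 = 23 distinct.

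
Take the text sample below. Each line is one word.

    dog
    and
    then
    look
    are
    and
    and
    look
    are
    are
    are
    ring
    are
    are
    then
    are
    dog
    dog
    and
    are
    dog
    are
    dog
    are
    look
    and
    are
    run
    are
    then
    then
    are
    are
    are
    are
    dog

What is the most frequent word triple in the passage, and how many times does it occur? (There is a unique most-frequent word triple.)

"are are are", 3 times

Trigram frequencies (highest first):
  are are are: 3
  are dog are: 2
  dog and then: 1
  and then look: 1
  then look are: 1
  look are and: 1
  … (25 more, each ≤ 1)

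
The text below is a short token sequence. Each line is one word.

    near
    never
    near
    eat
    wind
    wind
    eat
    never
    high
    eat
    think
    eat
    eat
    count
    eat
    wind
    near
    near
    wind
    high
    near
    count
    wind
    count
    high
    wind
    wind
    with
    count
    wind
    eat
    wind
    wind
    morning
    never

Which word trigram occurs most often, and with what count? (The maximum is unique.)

Trigram frequencies (highest first):
  eat wind wind: 2
  near never near: 1
  never near eat: 1
  near eat wind: 1
  wind wind eat: 1
  wind eat never: 1
  … (26 more, each ≤ 1)

"eat wind wind", 2 times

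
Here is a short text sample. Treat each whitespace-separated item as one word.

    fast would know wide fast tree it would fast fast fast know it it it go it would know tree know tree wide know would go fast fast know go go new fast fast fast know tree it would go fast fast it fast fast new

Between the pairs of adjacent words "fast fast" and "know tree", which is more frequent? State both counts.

"fast fast": 7 occurrences
"know tree": 3 occurrences

"fast fast" (7 vs 3)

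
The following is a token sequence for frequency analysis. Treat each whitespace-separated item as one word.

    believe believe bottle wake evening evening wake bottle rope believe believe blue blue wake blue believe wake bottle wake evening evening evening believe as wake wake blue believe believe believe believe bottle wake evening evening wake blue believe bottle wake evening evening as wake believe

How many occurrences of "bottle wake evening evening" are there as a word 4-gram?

Scanning the 42 overlapping 4-gram windows for "bottle wake evening evening":
  position 3–6: bottle wake evening evening
  position 18–21: bottle wake evening evening
  position 32–35: bottle wake evening evening
  position 39–42: bottle wake evening evening

4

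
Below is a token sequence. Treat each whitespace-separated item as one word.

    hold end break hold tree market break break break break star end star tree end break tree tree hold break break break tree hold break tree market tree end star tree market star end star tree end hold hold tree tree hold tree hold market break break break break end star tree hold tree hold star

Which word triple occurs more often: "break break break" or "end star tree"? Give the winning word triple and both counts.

"break break break": 5 occurrences
"end star tree": 4 occurrences

"break break break" (5 vs 4)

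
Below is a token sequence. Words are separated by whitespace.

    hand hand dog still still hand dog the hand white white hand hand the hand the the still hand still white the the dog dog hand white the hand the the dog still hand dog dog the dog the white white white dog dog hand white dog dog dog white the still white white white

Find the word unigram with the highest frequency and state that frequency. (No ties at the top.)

"dog", 13 times

Unigram frequencies (highest first):
  dog: 13
  hand: 12
  the: 12
  white: 12
  still: 6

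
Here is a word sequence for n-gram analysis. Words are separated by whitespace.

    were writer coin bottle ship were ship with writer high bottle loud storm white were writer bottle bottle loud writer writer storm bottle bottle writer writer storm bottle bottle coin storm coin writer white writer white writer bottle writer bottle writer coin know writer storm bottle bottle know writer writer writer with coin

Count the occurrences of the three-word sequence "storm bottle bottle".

Scanning the 51 overlapping trigram windows for "storm bottle bottle":
  position 22–24: storm bottle bottle
  position 27–29: storm bottle bottle
  position 45–47: storm bottle bottle

3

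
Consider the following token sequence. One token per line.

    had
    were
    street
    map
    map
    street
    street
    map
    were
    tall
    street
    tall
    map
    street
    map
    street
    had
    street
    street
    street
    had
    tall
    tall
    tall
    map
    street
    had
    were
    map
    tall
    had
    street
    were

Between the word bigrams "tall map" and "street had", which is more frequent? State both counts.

"street had" (3 vs 2)

"tall map": 2 occurrences
"street had": 3 occurrences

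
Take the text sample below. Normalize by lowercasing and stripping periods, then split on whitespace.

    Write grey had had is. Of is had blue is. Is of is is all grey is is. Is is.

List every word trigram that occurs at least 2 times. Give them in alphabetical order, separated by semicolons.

is is is; is of is

Trigram counts meeting the condition (at least 2 times):
  is is is: 2
  is of is: 2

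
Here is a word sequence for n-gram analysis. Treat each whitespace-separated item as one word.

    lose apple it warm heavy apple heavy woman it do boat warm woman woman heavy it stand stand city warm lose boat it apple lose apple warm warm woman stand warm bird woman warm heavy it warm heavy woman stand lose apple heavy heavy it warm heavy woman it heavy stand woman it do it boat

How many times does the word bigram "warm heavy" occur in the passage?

Scanning the 55 overlapping bigram windows for "warm heavy":
  position 4–5: warm heavy
  position 34–35: warm heavy
  position 37–38: warm heavy
  position 46–47: warm heavy

4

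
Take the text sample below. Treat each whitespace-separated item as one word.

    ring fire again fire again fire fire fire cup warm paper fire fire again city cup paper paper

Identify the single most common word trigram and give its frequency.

Trigram frequencies (highest first):
  fire again fire: 2
  ring fire again: 1
  again fire again: 1
  again fire fire: 1
  fire fire fire: 1
  fire fire cup: 1
  … (9 more, each ≤ 1)

"fire again fire", 2 times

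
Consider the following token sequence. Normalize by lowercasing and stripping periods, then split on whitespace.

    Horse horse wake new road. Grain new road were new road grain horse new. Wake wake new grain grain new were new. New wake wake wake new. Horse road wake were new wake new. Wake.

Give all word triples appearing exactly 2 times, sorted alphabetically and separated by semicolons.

new road grain; new wake wake; wake wake new

Trigram counts meeting the condition (exactly 2 times):
  new road grain: 2
  new wake wake: 2
  wake wake new: 2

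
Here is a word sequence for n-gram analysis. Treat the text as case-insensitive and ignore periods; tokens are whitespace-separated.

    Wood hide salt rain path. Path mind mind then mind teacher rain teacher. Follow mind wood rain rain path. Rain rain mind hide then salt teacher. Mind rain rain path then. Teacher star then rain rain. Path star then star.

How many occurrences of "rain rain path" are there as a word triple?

Scanning the 38 overlapping trigram windows for "rain rain path":
  position 17–19: rain rain path
  position 28–30: rain rain path
  position 35–37: rain rain path

3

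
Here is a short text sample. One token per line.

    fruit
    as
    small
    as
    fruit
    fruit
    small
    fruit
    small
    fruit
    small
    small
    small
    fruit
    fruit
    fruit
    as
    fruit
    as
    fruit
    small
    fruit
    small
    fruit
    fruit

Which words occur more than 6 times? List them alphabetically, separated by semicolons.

fruit; small

Unigram counts meeting the condition (more than 6 times):
  fruit: 13
  small: 8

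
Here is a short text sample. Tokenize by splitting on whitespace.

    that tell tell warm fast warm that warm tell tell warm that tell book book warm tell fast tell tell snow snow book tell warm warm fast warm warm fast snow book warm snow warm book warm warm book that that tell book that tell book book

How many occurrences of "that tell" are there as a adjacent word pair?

Scanning the 46 overlapping bigram windows for "that tell":
  position 1–2: that tell
  position 12–13: that tell
  position 41–42: that tell
  position 44–45: that tell

4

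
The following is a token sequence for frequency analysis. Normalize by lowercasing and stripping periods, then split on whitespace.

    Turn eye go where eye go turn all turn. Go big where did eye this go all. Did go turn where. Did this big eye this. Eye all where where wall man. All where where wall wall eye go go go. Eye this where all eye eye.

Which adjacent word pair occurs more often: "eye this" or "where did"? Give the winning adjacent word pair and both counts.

"eye this": 3 occurrences
"where did": 2 occurrences

"eye this" (3 vs 2)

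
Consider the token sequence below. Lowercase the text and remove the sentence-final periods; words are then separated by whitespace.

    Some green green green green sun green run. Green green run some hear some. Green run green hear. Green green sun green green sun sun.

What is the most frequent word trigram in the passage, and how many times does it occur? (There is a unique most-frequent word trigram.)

Trigram frequencies (highest first):
  green green sun: 3
  green green green: 2
  green sun green: 2
  green run green: 2
  some green green: 1
  sun green run: 1
  … (12 more, each ≤ 1)

"green green sun", 3 times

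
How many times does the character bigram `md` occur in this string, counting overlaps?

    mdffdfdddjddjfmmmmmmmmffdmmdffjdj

2

Sliding a length-2 window over the 33 characters (32 positions):
  position 1–2: md
  position 27–28: md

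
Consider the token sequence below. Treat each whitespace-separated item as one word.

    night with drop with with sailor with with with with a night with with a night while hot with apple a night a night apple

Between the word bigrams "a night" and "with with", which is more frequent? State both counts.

"a night": 4 occurrences
"with with": 5 occurrences

"with with" (5 vs 4)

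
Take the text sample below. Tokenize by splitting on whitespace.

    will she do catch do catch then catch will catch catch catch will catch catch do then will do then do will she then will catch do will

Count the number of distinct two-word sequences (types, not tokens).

15

28 tokens → 27 bigram windows in total.
Repeated bigrams (each contributes count−1 duplicates):
  catch catch: 3
  catch do: 3
  will catch: 3
  catch will: 2
  do catch: 2
  do then: 2
  do will: 2
  then will: 2
  … (1 more repeated)
12 duplicate windows → 27 − 12 = 15 distinct.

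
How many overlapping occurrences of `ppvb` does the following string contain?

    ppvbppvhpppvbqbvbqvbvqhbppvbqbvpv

Sliding a length-4 window over the 33 characters (30 positions):
  position 1–4: ppvb
  position 10–13: ppvb
  position 25–28: ppvb

3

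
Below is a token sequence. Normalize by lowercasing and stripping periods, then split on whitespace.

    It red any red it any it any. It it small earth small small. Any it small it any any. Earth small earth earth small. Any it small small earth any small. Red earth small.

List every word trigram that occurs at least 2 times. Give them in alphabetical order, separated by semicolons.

any it small; it any it; small any it

Trigram counts meeting the condition (at least 2 times):
  any it small: 2
  it any it: 2
  small any it: 2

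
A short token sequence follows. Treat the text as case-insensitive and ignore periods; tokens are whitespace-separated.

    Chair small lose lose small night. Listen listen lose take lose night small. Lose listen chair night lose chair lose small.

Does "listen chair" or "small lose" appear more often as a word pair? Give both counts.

"listen chair": 1 occurrence
"small lose": 2 occurrences

"small lose" (2 vs 1)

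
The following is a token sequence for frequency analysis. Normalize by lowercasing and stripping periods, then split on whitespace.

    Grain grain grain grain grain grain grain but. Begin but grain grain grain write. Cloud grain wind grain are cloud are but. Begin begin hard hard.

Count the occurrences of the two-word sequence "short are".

Scanning the 25 overlapping bigram windows for "short are":
  (none found)

0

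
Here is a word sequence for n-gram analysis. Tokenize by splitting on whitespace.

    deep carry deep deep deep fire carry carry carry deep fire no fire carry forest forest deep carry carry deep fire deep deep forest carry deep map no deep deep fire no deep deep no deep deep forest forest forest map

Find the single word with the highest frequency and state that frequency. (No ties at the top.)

"deep", 16 times

Unigram frequencies (highest first):
  deep: 16
  carry: 8
  forest: 6
  fire: 5
  no: 4
  map: 2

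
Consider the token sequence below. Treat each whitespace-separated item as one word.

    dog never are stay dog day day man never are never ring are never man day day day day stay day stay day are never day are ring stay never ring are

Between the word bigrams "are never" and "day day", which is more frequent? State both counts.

"are never": 3 occurrences
"day day": 4 occurrences

"day day" (4 vs 3)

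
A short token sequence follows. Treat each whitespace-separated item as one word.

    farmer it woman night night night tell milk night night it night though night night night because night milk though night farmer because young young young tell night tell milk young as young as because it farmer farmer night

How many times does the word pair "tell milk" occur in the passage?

Scanning the 38 overlapping bigram windows for "tell milk":
  position 7–8: tell milk
  position 29–30: tell milk

2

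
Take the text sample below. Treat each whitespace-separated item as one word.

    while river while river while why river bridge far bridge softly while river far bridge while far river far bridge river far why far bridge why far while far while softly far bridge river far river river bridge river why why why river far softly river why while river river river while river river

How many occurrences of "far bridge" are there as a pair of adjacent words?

5

Scanning the 53 overlapping bigram windows for "far bridge":
  position 9–10: far bridge
  position 14–15: far bridge
  position 19–20: far bridge
  position 24–25: far bridge
  position 32–33: far bridge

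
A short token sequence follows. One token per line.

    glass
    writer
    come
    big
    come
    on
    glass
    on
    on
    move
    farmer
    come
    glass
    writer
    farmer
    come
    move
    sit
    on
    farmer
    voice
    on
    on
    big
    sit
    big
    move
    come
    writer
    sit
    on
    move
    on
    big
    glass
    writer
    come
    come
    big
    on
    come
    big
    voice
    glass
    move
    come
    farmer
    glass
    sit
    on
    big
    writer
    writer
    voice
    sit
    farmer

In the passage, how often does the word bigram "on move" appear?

Scanning the 55 overlapping bigram windows for "on move":
  position 9–10: on move
  position 31–32: on move

2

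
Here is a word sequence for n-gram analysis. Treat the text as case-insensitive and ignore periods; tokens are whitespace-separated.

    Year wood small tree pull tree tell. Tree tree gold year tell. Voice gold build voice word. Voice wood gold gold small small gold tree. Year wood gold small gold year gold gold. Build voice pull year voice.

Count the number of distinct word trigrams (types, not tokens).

38 tokens → 36 trigram windows in total.
Repeated trigrams (each contributes count−1 duplicates):
  gold build voice: 2
1 duplicate windows → 36 − 1 = 35 distinct.

35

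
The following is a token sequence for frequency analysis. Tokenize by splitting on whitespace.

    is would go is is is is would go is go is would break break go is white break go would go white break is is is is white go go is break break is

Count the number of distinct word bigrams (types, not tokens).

35 tokens → 34 bigram windows in total.
Repeated bigrams (each contributes count−1 duplicates):
  is is: 6
  go is: 5
  is would: 3
  would go: 3
  break break: 2
  break go: 2
  break is: 2
  is white: 2
  … (1 more repeated)
18 duplicate windows → 34 − 18 = 16 distinct.

16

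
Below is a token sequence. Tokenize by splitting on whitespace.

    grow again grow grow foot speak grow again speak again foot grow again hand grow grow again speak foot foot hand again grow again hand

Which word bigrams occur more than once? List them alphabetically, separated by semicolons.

again grow; again hand; again speak; grow again; grow grow

Bigram counts meeting the condition (more than once):
  again grow: 2
  again hand: 2
  again speak: 2
  grow again: 5
  grow grow: 2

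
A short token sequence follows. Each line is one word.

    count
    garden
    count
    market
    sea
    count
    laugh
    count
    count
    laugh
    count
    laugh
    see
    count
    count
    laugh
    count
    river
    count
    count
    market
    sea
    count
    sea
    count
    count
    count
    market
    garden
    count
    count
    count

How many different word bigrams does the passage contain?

14

32 tokens → 31 bigram windows in total.
Repeated bigrams (each contributes count−1 duplicates):
  count count: 7
  count laugh: 4
  count market: 3
  laugh count: 3
  sea count: 3
  garden count: 2
  market sea: 2
17 duplicate windows → 31 − 17 = 14 distinct.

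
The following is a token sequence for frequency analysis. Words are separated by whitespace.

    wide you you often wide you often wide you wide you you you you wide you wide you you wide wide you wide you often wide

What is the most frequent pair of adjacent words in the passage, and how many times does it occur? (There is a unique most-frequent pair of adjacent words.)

"wide you", 8 times

Bigram frequencies (highest first):
  wide you: 8
  you you: 5
  you wide: 5
  you often: 3
  often wide: 3
  wide wide: 1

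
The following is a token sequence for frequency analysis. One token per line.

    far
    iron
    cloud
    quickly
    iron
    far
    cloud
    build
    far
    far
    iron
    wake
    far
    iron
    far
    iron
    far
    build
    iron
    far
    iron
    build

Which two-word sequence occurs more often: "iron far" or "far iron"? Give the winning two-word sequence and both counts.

"iron far": 4 occurrences
"far iron": 5 occurrences

"far iron" (5 vs 4)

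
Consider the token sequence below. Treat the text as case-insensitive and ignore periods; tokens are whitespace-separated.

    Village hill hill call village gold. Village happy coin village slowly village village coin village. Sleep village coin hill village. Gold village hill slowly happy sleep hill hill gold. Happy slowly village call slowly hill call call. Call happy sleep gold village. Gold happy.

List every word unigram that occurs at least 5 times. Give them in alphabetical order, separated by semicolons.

Unigram counts meeting the condition (at least 5 times):
  call: 5
  gold: 5
  happy: 5
  hill: 7
  village: 12

call; gold; happy; hill; village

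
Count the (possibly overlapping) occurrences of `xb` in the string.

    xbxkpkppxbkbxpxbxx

Sliding a length-2 window over the 18 characters (17 positions):
  position 1–2: xb
  position 9–10: xb
  position 15–16: xb

3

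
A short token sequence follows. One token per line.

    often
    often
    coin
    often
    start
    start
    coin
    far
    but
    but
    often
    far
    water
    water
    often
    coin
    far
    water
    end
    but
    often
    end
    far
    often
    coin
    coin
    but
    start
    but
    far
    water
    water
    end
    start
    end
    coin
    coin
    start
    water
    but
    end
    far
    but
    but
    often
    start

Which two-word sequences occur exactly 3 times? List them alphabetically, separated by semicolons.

but often; far water; often coin

Bigram counts meeting the condition (exactly 3 times):
  but often: 3
  far water: 3
  often coin: 3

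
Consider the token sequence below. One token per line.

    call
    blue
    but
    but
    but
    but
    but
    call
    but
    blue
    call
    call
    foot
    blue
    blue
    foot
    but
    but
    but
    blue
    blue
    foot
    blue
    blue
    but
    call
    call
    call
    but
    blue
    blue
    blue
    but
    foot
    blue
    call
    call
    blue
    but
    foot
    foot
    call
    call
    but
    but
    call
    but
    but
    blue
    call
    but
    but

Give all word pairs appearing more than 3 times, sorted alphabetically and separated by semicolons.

Bigram counts meeting the condition (more than 3 times):
  blue blue: 5
  blue but: 4
  but blue: 4
  but but: 9
  call but: 5
  call call: 5

blue blue; blue but; but blue; but but; call but; call call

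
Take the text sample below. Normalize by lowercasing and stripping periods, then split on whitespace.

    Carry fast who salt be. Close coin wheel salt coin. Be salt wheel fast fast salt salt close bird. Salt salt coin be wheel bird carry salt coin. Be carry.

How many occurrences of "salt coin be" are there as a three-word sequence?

3

Scanning the 28 overlapping trigram windows for "salt coin be":
  position 9–11: salt coin be
  position 21–23: salt coin be
  position 27–29: salt coin be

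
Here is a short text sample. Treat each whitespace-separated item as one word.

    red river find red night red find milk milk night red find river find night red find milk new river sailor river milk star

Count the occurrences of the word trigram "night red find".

3

Scanning the 22 overlapping trigram windows for "night red find":
  position 5–7: night red find
  position 10–12: night red find
  position 15–17: night red find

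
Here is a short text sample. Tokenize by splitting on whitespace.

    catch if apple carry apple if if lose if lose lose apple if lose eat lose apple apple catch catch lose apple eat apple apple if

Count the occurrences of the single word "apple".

8

Scanning the 26 tokens for "apple":
  position 3: apple
  position 5: apple
  position 12: apple
  position 17: apple
  position 18: apple
  position 22: apple
  position 24: apple
  position 25: apple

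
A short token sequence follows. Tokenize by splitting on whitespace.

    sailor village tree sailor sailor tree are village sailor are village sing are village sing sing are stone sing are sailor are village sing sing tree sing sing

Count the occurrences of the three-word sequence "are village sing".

3

Scanning the 26 overlapping trigram windows for "are village sing":
  position 10–12: are village sing
  position 13–15: are village sing
  position 22–24: are village sing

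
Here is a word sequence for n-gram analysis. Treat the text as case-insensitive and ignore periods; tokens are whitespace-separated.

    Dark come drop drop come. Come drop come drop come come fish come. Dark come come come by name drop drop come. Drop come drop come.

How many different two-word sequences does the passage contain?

26 tokens → 25 bigram windows in total.
Repeated bigrams (each contributes count−1 duplicates):
  drop come: 6
  come drop: 5
  come come: 4
  dark come: 2
  drop drop: 2
14 duplicate windows → 25 − 14 = 11 distinct.

11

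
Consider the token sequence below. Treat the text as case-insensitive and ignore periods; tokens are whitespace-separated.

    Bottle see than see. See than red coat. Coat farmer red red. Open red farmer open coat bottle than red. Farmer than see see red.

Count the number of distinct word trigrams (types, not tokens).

22

25 tokens → 23 trigram windows in total.
Repeated trigrams (each contributes count−1 duplicates):
  than see see: 2
1 duplicate windows → 23 − 1 = 22 distinct.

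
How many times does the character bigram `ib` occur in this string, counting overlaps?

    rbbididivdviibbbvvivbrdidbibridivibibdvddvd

Sliding a length-2 window over the 43 characters (42 positions):
  position 13–14: ib
  position 27–28: ib
  position 34–35: ib
  position 36–37: ib

4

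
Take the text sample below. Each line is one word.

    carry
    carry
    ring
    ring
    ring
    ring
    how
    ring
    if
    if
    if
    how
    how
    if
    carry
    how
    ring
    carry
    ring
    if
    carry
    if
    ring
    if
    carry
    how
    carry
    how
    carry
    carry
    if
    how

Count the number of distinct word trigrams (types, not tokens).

32 tokens → 30 trigram windows in total.
Repeated trigrams (each contributes count−1 duplicates):
  carry how carry: 2
  if carry how: 2
  ring if carry: 2
  ring ring ring: 2
4 duplicate windows → 30 − 4 = 26 distinct.

26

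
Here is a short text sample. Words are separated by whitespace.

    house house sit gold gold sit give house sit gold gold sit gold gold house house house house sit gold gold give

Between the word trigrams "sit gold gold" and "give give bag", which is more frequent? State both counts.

"sit gold gold" (4 vs 0)

"sit gold gold": 4 occurrences
"give give bag": 0 occurrences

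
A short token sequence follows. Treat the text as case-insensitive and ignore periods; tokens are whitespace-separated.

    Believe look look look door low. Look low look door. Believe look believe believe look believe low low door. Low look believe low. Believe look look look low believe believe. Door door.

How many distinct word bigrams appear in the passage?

15

32 tokens → 31 bigram windows in total.
Repeated bigrams (each contributes count−1 duplicates):
  believe look: 4
  look look: 4
  look believe: 3
  low look: 3
  believe believe: 2
  believe low: 2
  door low: 2
  look door: 2
  … (2 more repeated)
16 duplicate windows → 31 − 16 = 15 distinct.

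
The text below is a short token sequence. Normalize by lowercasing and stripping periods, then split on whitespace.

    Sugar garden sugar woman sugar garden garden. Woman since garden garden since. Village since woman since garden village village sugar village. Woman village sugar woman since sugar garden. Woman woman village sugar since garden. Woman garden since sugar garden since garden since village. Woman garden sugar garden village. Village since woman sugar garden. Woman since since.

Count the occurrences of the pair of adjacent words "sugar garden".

6

Scanning the 55 overlapping bigram windows for "sugar garden":
  position 1–2: sugar garden
  position 5–6: sugar garden
  position 27–28: sugar garden
  position 38–39: sugar garden
  position 46–47: sugar garden
  position 52–53: sugar garden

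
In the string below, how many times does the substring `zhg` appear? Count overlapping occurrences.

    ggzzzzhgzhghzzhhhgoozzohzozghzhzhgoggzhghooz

4

Sliding a length-3 window over the 44 characters (42 positions):
  position 6–8: zhg
  position 9–11: zhg
  position 32–34: zhg
  position 38–40: zhg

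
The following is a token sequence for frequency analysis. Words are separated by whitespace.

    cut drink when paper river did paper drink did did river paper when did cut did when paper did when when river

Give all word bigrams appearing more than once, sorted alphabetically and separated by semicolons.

Bigram counts meeting the condition (more than once):
  did when: 2
  when paper: 2

did when; when paper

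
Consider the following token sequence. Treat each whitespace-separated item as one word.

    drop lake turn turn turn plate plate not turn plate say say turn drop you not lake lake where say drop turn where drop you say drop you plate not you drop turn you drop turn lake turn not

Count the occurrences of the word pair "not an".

0

Scanning the 38 overlapping bigram windows for "not an":
  (none found)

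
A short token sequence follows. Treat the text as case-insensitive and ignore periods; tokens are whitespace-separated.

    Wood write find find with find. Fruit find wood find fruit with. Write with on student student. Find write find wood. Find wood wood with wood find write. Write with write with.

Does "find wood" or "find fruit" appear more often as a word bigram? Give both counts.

"find wood" (3 vs 2)

"find wood": 3 occurrences
"find fruit": 2 occurrences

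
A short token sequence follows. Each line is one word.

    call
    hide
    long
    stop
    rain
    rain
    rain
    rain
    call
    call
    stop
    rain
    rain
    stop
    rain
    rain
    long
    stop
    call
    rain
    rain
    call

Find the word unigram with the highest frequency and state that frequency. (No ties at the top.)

"rain", 10 times

Unigram frequencies (highest first):
  rain: 10
  call: 5
  stop: 4
  long: 2
  hide: 1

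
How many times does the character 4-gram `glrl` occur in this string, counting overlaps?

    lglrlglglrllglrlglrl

4

Sliding a length-4 window over the 20 characters (17 positions):
  position 2–5: glrl
  position 8–11: glrl
  position 13–16: glrl
  position 17–20: glrl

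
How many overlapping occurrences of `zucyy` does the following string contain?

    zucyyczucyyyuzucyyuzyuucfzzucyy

4

Sliding a length-5 window over the 31 characters (27 positions):
  position 1–5: zucyy
  position 7–11: zucyy
  position 14–18: zucyy
  position 27–31: zucyy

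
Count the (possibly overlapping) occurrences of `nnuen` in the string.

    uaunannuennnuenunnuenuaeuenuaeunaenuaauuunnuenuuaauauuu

Sliding a length-5 window over the 55 characters (51 positions):
  position 6–10: nnuen
  position 11–15: nnuen
  position 17–21: nnuen
  position 42–46: nnuen

4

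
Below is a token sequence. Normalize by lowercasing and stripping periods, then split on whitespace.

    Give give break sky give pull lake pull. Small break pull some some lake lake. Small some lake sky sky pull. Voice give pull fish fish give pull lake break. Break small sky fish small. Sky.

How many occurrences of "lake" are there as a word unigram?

Scanning the 36 tokens for "lake":
  position 7: lake
  position 14: lake
  position 15: lake
  position 18: lake
  position 29: lake

5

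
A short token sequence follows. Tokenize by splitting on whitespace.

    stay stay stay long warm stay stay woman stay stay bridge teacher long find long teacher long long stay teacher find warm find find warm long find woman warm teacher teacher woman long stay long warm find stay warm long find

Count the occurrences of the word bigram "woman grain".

0

Scanning the 40 overlapping bigram windows for "woman grain":
  (none found)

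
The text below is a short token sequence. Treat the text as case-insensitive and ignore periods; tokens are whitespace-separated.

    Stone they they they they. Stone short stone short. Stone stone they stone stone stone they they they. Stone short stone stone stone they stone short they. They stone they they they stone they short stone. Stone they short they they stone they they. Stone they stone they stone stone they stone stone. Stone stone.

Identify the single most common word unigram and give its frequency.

"stone", 26 times

Unigram frequencies (highest first):
  stone: 26
  they: 23
  short: 6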